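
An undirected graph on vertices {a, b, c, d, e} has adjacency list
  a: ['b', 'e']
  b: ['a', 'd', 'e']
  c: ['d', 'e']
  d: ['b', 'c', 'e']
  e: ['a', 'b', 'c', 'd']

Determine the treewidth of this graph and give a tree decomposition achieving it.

Treewidth 2.
One such decomposition:
Bags: B1 = {c, d, e}  B2 = {b, d, e}  B3 = {a, b, e}
Tree: B1–B2, B2–B3

The largest bag has 3 vertices, giving width 2; this decomposition certifies tw(G) ≤ 2. Conversely, {c, d, e} is a clique of size 3, and the vertices of any clique must share a bag in every tree decomposition; so some bag has ≥ 3 vertices and tw(G) ≥ 2. Therefore the treewidth is 2.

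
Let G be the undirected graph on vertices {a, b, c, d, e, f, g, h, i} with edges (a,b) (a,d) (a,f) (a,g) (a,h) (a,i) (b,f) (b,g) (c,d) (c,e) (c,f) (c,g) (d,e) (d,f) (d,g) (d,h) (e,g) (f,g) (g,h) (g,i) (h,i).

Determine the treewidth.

A width-3 tree decomposition is:
Bags: B1 = {a, b, f, g}  B2 = {a, d, f, g}  B3 = {c, d, f, g}  B4 = {a, d, g, h}  B5 = {c, d, e, g}  B6 = {a, g, h, i}
Tree: B1–B2, B2–B3, B2–B4, B3–B5, B4–B6
The largest bag has 4 vertices, giving width 3; this decomposition certifies tw(G) ≤ 3. For the lower bound, the 4 vertices {c, d, e, g} are pairwise adjacent, and any tree decomposition puts a clique entirely inside one bag — forcing width ≥ 3. Combining the bounds, tw(G) = 3.

3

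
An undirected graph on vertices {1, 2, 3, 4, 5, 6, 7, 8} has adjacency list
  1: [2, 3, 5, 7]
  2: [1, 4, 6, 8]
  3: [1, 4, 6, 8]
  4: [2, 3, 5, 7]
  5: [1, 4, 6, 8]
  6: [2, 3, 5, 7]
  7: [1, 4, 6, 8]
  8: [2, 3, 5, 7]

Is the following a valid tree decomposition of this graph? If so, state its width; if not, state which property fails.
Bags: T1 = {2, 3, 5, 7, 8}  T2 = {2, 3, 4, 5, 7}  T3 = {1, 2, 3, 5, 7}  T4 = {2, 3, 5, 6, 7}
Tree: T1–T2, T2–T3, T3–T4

Every vertex of G appears in some bag (union = {1, 2, 3, 4, 5, 6, 7, 8}); every edge is covered by a bag; and for each vertex v the set of bags containing v is connected in the bag tree. The decomposition is therefore valid. The largest bag has 5 vertices, so the width is 4.

Yes; width 4.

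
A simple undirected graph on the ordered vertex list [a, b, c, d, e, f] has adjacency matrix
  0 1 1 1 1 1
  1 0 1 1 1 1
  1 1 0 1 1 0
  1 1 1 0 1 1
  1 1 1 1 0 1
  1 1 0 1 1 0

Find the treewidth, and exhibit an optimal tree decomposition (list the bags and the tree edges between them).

The largest bag has 5 vertices, giving width 4; this decomposition certifies tw(G) ≤ 4. On the other hand G contains the 5-clique {a, b, c, d, e}. A clique must lie in a single bag of any decomposition, so no decomposition can have width below 4. Combining the bounds, tw(G) = 4.

Treewidth 4.
Bags: B1 = {a, b, d, e, f}  B2 = {a, b, c, d, e}
Tree: B1–B2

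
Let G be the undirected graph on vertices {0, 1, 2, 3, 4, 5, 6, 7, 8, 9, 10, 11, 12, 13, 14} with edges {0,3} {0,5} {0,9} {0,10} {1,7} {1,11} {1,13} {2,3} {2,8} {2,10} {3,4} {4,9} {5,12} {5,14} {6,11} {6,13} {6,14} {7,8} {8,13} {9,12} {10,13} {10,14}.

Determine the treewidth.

3

A width-3 tree decomposition is:
Bags: B1 = {3, 4, 9, 12}  B2 = {0, 3, 9, 12}  B3 = {0, 3, 5, 12}  B4 = {0, 2, 3, 5}  B5 = {0, 2, 5, 10}  B6 = {2, 5, 10, 14}  B7 = {2, 8, 10, 14}  B8 = {8, 10, 13, 14}  B9 = {6, 8, 13, 14}  B10 = {6, 7, 8, 13}  B11 = {1, 6, 7, 13}  B12 = {1, 6, 7, 11}
Tree: B1–B2, B2–B3, B3–B4, B4–B5, B5–B6, B6–B7, B7–B8, B8–B9, B9–B10, B10–B11, B11–B12
The largest bag has 4 vertices, giving width 3; this decomposition certifies tw(G) ≤ 3. For the lower bound: the 4 vertex sets {4,9,12}, {3}, {0}, {2,5,10,14} are disjoint, each induces a connected subgraph, and every pair is joined by at least one edge of G. Contracting each set to a single vertex therefore yields K_{4} as a minor, and since treewidth is minor-monotone, tw(G) ≥ tw(K_{4}) = 3. Therefore the treewidth is 3.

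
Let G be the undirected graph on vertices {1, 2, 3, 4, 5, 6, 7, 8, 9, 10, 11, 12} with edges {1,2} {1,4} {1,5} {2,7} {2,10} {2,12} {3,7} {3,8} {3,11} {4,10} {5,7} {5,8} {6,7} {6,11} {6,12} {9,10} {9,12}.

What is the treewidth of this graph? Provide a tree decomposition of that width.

Every bag has size at most 4, so the width is 4 − 1 = 3 and tw(G) ≤ 3. For the lower bound: the 4 vertex sets {4,9,10}, {12}, {2}, {1,5,6,7} are disjoint, each induces a connected subgraph, and every pair is joined by at least one edge of G. Contracting each set to a single vertex therefore yields K_{4} as a minor, and since treewidth is minor-monotone, tw(G) ≥ tw(K_{4}) = 3. The upper and lower bounds meet at 3, so that is the treewidth.

Treewidth 3.
One optimal decomposition is:
Bags: B1 = {4, 9, 10, 12}  B2 = {2, 4, 10, 12}  B3 = {1, 2, 4, 12}  B4 = {1, 2, 6, 12}  B5 = {1, 2, 6, 7}  B6 = {1, 5, 6, 7}  B7 = {5, 6, 7, 11}  B8 = {3, 5, 7, 11}  B9 = {3, 5, 8, 11}
Tree: B1–B2, B2–B3, B3–B4, B4–B5, B5–B6, B6–B7, B7–B8, B8–B9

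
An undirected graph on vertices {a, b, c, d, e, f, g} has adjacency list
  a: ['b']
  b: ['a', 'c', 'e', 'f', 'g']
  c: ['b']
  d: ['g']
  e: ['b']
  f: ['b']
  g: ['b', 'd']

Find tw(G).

A width-1 tree decomposition is:
Bags: B1 = {b, g}  B2 = {a, b}  B3 = {b, c}  B4 = {b, e}  B5 = {b, f}  B6 = {d, g}
Tree: B1–B2, B1–B3, B2–B4, B2–B5, B1–B6
The largest bag has 2 vertices, giving width 1; this decomposition certifies tw(G) ≤ 1. G has an edge, so its treewidth is at least 1. Combining the bounds, tw(G) = 1.

1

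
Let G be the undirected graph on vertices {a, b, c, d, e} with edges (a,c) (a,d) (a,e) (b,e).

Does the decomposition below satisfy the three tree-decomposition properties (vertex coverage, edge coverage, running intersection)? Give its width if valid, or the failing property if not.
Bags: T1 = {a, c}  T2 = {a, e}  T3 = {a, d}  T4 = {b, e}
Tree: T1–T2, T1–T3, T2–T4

Checking the three conditions: (i) the bags cover all of {a, b, c, d, e}; (ii) for each edge, some bag contains both endpoints; (iii) the bags containing any fixed vertex form a subtree. All hold, so the decomposition is valid with width 2 − 1 = 1.

Yes; width 1.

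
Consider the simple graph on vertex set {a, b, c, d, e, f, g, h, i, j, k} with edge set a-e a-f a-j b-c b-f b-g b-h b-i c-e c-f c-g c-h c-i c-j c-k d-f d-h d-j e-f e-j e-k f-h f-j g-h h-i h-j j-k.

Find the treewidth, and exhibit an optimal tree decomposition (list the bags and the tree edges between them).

Treewidth 3.
Bags: B1 = {c, f, h, j}  B2 = {b, c, f, h}  B3 = {c, e, f, j}  B4 = {d, f, h, j}  B5 = {a, e, f, j}  B6 = {b, c, h, i}  B7 = {c, e, j, k}  B8 = {b, c, g, h}
Tree: B1–B2, B1–B3, B1–B4, B3–B5, B2–B6, B3–B7, B6–B8

Each bag holds 4 vertices, so the decomposition has width 3, which upper-bounds the treewidth. On the other hand G contains the 4-clique {d, f, h, j}. A clique must lie in a single bag of any decomposition, so no decomposition can have width below 3. Combining the bounds, tw(G) = 3.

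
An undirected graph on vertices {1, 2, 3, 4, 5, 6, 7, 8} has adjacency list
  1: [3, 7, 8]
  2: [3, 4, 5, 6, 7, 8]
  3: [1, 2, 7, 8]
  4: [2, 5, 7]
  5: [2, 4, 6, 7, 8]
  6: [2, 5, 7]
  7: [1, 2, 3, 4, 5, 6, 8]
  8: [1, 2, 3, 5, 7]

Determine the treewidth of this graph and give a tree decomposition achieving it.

Each bag holds 4 vertices, so the decomposition has width 3, which upper-bounds the treewidth. On the other hand G contains the 4-clique {1, 3, 7, 8}. A clique must lie in a single bag of any decomposition, so no decomposition can have width below 3. Combining the bounds, tw(G) = 3.

Treewidth 3.
Bags: B1 = {2, 3, 7, 8}  B2 = {2, 5, 7, 8}  B3 = {1, 3, 7, 8}  B4 = {2, 4, 5, 7}  B5 = {2, 5, 6, 7}
Tree: B1–B2, B1–B3, B2–B4, B2–B5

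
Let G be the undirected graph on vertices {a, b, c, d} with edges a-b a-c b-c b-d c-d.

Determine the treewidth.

A width-2 tree decomposition is:
Bags: B1 = {b, c, d}  B2 = {a, b, c}
Tree: B1–B2
The largest bag has 3 vertices, giving width 2; this decomposition certifies tw(G) ≤ 2. For the lower bound, the 3 vertices {b, c, d} are pairwise adjacent, and any tree decomposition puts a clique entirely inside one bag — forcing width ≥ 2. Hence tw(G) = 2 exactly.

2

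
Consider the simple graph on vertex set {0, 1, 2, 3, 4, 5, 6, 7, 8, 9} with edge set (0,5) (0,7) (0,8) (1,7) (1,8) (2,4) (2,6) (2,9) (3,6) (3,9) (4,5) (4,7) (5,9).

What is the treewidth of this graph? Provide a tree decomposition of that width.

The largest bag has 3 vertices, giving width 2; this decomposition certifies tw(G) ≤ 2. The edges 8–1–7–0–8 form a cycle, so G is not a tree and its treewidth is at least 2. Therefore the treewidth is 2.

Treewidth 2.
One such decomposition:
Bags: B1 = {0, 1, 8}  B2 = {0, 1, 7}  B3 = {0, 5, 7}  B4 = {4, 5, 7}  B5 = {4, 5, 9}  B6 = {2, 4, 9}  B7 = {2, 3, 9}  B8 = {2, 3, 6}
Tree: B1–B2, B2–B3, B3–B4, B4–B5, B5–B6, B6–B7, B7–B8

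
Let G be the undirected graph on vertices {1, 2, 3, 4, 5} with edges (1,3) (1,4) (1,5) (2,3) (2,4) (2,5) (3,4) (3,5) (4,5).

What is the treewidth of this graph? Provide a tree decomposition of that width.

Every bag has size at most 4, so the width is 4 − 1 = 3 and tw(G) ≤ 3. Conversely, {1, 3, 4, 5} is a clique of size 4, and the vertices of any clique must share a bag in every tree decomposition; so some bag has ≥ 4 vertices and tw(G) ≥ 3. The upper and lower bounds meet at 3, so that is the treewidth.

Treewidth 3.
Bags: B1 = {2, 3, 4, 5}  B2 = {1, 3, 4, 5}
Tree: B1–B2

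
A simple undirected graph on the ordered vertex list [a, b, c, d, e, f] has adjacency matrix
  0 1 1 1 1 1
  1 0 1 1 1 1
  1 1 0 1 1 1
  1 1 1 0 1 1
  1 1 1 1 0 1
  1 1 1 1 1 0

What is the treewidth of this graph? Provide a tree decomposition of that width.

With just one bag of size 6, the width is 6 − 1 = 5, so tw(G) ≤ 5. For the lower bound, the 6 vertices {a, b, c, d, e, f} are pairwise adjacent, and any tree decomposition puts a clique entirely inside one bag — forcing width ≥ 5. Combining the bounds, tw(G) = 5.

Treewidth 5.
One such decomposition:
Bags: B1 = {a, b, c, d, e, f}
Tree: (single bag)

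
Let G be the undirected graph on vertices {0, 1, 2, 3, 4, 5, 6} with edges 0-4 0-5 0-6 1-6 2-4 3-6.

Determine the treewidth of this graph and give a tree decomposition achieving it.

Every bag has size at most 2, so the width is 2 − 1 = 1 and tw(G) ≤ 1. G has an edge, so its treewidth is at least 1. The upper and lower bounds meet at 1, so that is the treewidth.

Treewidth 1.
One optimal decomposition is:
Bags: B1 = {0, 4}  B2 = {0, 6}  B3 = {0, 5}  B4 = {1, 6}  B5 = {2, 4}  B6 = {3, 6}
Tree: B1–B2, B2–B3, B2–B4, B1–B5, B2–B6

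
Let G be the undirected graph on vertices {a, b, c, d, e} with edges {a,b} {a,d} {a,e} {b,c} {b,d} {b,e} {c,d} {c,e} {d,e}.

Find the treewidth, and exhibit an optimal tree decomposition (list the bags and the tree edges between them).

Every bag has size at most 4, so the width is 4 − 1 = 3 and tw(G) ≤ 3. Conversely, {b, c, d, e} is a clique of size 4, and the vertices of any clique must share a bag in every tree decomposition; so some bag has ≥ 4 vertices and tw(G) ≥ 3. Therefore the treewidth is 3.

Treewidth 3.
One such decomposition:
Bags: B1 = {b, c, d, e}  B2 = {a, b, d, e}
Tree: B1–B2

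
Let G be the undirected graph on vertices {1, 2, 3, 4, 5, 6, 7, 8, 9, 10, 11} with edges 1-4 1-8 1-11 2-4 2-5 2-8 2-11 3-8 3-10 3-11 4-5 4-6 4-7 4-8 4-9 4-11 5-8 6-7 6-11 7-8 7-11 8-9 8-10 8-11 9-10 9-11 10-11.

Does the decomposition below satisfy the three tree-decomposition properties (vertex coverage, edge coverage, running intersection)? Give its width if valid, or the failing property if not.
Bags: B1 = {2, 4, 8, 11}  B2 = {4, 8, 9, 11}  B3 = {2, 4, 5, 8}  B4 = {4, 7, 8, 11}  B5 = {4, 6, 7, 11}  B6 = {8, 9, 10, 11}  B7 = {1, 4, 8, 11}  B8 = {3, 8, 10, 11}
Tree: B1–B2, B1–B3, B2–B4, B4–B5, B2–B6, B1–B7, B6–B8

Yes; width 3.

Checking the three conditions: (i) the bags cover all of {1, 2, 3, 4, 5, 6, 7, 8, 9, 10, 11}; (ii) for each edge, some bag contains both endpoints; (iii) the bags containing any fixed vertex form a subtree. All hold, so the decomposition is valid with width 4 − 1 = 3.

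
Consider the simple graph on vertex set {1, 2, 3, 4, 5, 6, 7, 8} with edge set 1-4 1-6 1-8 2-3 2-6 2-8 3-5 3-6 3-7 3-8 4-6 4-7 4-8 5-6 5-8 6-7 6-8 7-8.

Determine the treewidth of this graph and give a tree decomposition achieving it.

Treewidth 3.
Bags: B1 = {4, 6, 7, 8}  B2 = {3, 6, 7, 8}  B3 = {3, 5, 6, 8}  B4 = {2, 3, 6, 8}  B5 = {1, 4, 6, 8}
Tree: B1–B2, B2–B3, B2–B4, B1–B5

Every bag has size at most 4, so the width is 4 − 1 = 3 and tw(G) ≤ 3. Conversely, {1, 4, 6, 8} is a clique of size 4, and the vertices of any clique must share a bag in every tree decomposition; so some bag has ≥ 4 vertices and tw(G) ≥ 3. Combining the bounds, tw(G) = 3.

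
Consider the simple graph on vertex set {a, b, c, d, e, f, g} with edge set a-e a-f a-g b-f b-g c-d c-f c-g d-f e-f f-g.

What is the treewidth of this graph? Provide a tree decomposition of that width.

Each bag holds 3 vertices, so the decomposition has width 2, which upper-bounds the treewidth. Conversely, {c, d, f} is a clique of size 3, and the vertices of any clique must share a bag in every tree decomposition; so some bag has ≥ 3 vertices and tw(G) ≥ 2. Therefore the treewidth is 2.

Treewidth 2.
Bags: B1 = {c, f, g}  B2 = {a, f, g}  B3 = {c, d, f}  B4 = {a, e, f}  B5 = {b, f, g}
Tree: B1–B2, B1–B3, B2–B4, B1–B5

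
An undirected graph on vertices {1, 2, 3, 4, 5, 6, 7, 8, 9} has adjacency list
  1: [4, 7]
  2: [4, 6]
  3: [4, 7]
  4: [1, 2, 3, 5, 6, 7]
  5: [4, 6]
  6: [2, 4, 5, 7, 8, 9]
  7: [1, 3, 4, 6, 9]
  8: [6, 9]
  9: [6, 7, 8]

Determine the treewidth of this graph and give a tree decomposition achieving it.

Treewidth 2.
One optimal decomposition is:
Bags: B1 = {4, 6, 7}  B2 = {2, 4, 6}  B3 = {1, 4, 7}  B4 = {6, 7, 9}  B5 = {3, 4, 7}  B6 = {6, 8, 9}  B7 = {4, 5, 6}
Tree: B1–B2, B1–B3, B1–B4, B3–B5, B4–B6, B1–B7

Each bag holds 3 vertices, so the decomposition has width 2, which upper-bounds the treewidth. On the other hand G contains the 3-clique {6, 8, 9}. A clique must lie in a single bag of any decomposition, so no decomposition can have width below 2. Therefore the treewidth is 2.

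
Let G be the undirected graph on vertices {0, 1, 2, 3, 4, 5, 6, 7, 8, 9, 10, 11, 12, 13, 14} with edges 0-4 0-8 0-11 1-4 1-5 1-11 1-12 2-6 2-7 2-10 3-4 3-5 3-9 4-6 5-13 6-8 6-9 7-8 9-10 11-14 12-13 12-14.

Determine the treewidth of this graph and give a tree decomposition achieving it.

Treewidth 3.
One optimal decomposition is:
Bags: B1 = {2, 7, 8, 10}  B2 = {2, 6, 8, 10}  B3 = {6, 8, 9, 10}  B4 = {0, 6, 8, 9}  B5 = {0, 4, 6, 9}  B6 = {0, 3, 4, 9}  B7 = {0, 3, 4, 11}  B8 = {1, 3, 4, 11}  B9 = {1, 3, 5, 11}  B10 = {1, 5, 11, 14}  B11 = {1, 5, 12, 14}  B12 = {5, 12, 13, 14}
Tree: B1–B2, B2–B3, B3–B4, B4–B5, B5–B6, B6–B7, B7–B8, B8–B9, B9–B10, B10–B11, B11–B12

Each bag holds 4 vertices, so the decomposition has width 3, which upper-bounds the treewidth. For the lower bound: the 4 vertex sets {2,7,10}, {8}, {6}, {0,3,4,9} are disjoint, each induces a connected subgraph, and every pair is joined by at least one edge of G. Contracting each set to a single vertex therefore yields K_{4} as a minor, and since treewidth is minor-monotone, tw(G) ≥ tw(K_{4}) = 3. The upper and lower bounds meet at 3, so that is the treewidth.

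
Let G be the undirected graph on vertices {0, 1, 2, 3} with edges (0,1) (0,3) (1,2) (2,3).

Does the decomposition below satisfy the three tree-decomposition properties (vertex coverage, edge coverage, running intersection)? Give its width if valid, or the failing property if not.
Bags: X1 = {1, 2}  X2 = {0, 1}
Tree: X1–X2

No — vertex 3 appears in no bag.

A tree decomposition must satisfy three properties: every vertex lies in some bag; for every edge, both endpoints lie together in some bag; and for every vertex, the bags containing it form a connected subtree. Here vertex 3 appears in no bag, so the decomposition is invalid.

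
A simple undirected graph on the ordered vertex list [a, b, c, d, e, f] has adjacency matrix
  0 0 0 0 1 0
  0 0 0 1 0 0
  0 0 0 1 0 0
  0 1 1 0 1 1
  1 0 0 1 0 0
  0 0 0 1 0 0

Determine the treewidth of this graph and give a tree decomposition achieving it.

Treewidth 1.
Bags: B1 = {c, d}  B2 = {d, e}  B3 = {a, e}  B4 = {b, d}  B5 = {d, f}
Tree: B1–B2, B2–B3, B1–B4, B4–B5

The largest bag has 2 vertices, giving width 1; this decomposition certifies tw(G) ≤ 1. Since G has at least one edge (e.g. d–c), it is not an edgeless graph, so tw(G) ≥ 1. Therefore the treewidth is 1.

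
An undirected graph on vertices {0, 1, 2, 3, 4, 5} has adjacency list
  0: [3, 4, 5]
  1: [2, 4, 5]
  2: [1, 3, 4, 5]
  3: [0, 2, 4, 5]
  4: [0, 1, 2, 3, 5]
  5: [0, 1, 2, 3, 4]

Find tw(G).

3

A width-3 tree decomposition is:
Bags: B1 = {1, 2, 4, 5}  B2 = {2, 3, 4, 5}  B3 = {0, 3, 4, 5}
Tree: B1–B2, B2–B3
The largest bag has 4 vertices, giving width 3; this decomposition certifies tw(G) ≤ 3. Conversely, {0, 3, 4, 5} is a clique of size 4, and the vertices of any clique must share a bag in every tree decomposition; so some bag has ≥ 4 vertices and tw(G) ≥ 3. Combining the bounds, tw(G) = 3.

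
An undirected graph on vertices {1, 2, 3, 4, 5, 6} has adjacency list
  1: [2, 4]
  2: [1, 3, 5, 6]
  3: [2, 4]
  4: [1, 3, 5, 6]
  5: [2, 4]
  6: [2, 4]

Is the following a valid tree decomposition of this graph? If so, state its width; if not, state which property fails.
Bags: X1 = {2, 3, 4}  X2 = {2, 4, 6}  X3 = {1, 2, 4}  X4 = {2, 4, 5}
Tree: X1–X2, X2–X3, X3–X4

Vertex coverage: the bags together contain {1, 2, 3, 4, 5, 6}, the full vertex set. Edge coverage: each edge of G has both endpoints in at least one bag. Running intersection: for every vertex, the bags containing it form a connected subtree. All three properties hold, so this is a valid tree decomposition of width max|bag| − 1 = 2, and hence tw(G) ≤ 2.

Yes; width 2.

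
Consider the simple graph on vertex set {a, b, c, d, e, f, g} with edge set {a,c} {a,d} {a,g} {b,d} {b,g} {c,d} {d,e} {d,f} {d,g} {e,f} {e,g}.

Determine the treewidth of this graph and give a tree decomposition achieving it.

Treewidth 2.
Bags: B1 = {a, d, g}  B2 = {d, e, g}  B3 = {d, e, f}  B4 = {a, c, d}  B5 = {b, d, g}
Tree: B1–B2, B2–B3, B1–B4, B2–B5

Each bag holds 3 vertices, so the decomposition has width 2, which upper-bounds the treewidth. On the other hand G contains the 3-clique {d, e, g}. A clique must lie in a single bag of any decomposition, so no decomposition can have width below 2. Hence tw(G) = 2 exactly.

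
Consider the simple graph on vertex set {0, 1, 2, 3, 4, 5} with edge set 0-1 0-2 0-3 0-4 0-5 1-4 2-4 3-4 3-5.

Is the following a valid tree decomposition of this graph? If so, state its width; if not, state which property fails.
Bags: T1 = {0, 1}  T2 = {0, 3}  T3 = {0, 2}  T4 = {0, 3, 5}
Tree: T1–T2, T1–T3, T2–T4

A tree decomposition must satisfy three properties: every vertex lies in some bag; for every edge, both endpoints lie together in some bag; and for every vertex, the bags containing it form a connected subtree. Here vertex 4 appears in no bag, so the decomposition is invalid.

No — vertex 4 appears in no bag.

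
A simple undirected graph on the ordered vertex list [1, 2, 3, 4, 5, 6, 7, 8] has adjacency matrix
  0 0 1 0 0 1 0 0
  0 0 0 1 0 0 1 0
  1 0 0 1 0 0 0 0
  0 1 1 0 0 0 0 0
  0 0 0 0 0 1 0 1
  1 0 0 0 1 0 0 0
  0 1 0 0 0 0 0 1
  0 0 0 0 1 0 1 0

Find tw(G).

A width-2 tree decomposition is:
Bags: B1 = {5, 7, 8}  B2 = {5, 6, 7}  B3 = {1, 6, 7}  B4 = {1, 3, 7}  B5 = {3, 4, 7}  B6 = {2, 4, 7}
Tree: B1–B2, B2–B3, B3–B4, B4–B5, B5–B6
Every bag has size at most 3, so the width is 3 − 1 = 2 and tw(G) ≤ 2. For the lower bound, G contains the cycle 7–8–5–6–1–3–4–2–7, so G is not a forest; only forests have treewidth ≤ 1, hence tw(G) ≥ 2. The upper and lower bounds meet at 2, so that is the treewidth.

2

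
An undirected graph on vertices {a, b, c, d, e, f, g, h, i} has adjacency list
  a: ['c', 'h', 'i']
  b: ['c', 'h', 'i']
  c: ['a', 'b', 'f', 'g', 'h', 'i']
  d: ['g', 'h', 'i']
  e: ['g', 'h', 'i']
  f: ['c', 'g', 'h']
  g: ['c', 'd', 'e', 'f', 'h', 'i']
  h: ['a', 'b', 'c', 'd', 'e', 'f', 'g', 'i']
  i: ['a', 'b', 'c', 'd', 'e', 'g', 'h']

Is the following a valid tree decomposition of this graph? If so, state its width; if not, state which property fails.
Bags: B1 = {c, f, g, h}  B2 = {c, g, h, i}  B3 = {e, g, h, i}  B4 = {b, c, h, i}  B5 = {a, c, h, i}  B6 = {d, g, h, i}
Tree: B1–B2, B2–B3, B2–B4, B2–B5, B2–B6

Yes; width 3.

Vertex coverage: the bags together contain {a, b, c, d, e, f, g, h, i}, the full vertex set. Edge coverage: each edge of G has both endpoints in at least one bag. Running intersection: for every vertex, the bags containing it form a connected subtree. All three properties hold, so this is a valid tree decomposition of width max|bag| − 1 = 3, and hence tw(G) ≤ 3.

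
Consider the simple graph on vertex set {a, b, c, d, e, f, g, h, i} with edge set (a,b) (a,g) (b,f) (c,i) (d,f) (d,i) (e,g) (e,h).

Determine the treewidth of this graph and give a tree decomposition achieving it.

Each bag holds 2 vertices, so the decomposition has width 1, which upper-bounds the treewidth. Any graph with an edge has treewidth ≥ 1, and G has the edge c–i. The upper and lower bounds meet at 1, so that is the treewidth.

Treewidth 1.
Bags: B1 = {c, i}  B2 = {d, i}  B3 = {d, f}  B4 = {b, f}  B5 = {a, b}  B6 = {a, g}  B7 = {e, g}  B8 = {e, h}
Tree: B1–B2, B2–B3, B3–B4, B4–B5, B5–B6, B6–B7, B7–B8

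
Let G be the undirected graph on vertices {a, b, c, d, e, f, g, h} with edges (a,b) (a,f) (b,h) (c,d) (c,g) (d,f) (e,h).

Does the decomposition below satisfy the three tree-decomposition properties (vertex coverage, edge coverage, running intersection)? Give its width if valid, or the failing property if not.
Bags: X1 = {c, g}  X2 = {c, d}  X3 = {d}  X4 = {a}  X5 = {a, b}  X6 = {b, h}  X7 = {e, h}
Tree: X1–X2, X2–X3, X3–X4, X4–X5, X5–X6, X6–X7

A tree decomposition must satisfy three properties: every vertex lies in some bag; for every edge, both endpoints lie together in some bag; and for every vertex, the bags containing it form a connected subtree. Here vertex f appears in no bag, so the decomposition is invalid.

No — vertex f appears in no bag.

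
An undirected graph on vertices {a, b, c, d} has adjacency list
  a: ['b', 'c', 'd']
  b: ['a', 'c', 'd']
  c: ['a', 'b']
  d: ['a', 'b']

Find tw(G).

2

A width-2 tree decomposition is:
Bags: B1 = {a, b, d}  B2 = {a, b, c}
Tree: B1–B2
The largest bag has 3 vertices, giving width 2; this decomposition certifies tw(G) ≤ 2. For the lower bound, the 3 vertices {a, b, d} are pairwise adjacent, and any tree decomposition puts a clique entirely inside one bag — forcing width ≥ 2. Therefore the treewidth is 2.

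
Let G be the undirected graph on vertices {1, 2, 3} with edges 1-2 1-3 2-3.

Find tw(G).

A width-2 tree decomposition is:
Bags: B1 = {1, 2, 3}
Tree: (single bag)
A single bag containing all 3 vertices is trivially a valid decomposition of width 2. On the other hand G contains the 3-clique {1, 2, 3}. A clique must lie in a single bag of any decomposition, so no decomposition can have width below 2. Combining the bounds, tw(G) = 2.

2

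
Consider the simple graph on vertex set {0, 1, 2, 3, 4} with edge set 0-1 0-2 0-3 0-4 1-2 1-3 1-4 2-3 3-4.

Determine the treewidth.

A width-3 tree decomposition is:
Bags: B1 = {0, 1, 2, 3}  B2 = {0, 1, 3, 4}
Tree: B1–B2
Each bag holds 4 vertices, so the decomposition has width 3, which upper-bounds the treewidth. On the other hand G contains the 4-clique {0, 1, 2, 3}. A clique must lie in a single bag of any decomposition, so no decomposition can have width below 3. Therefore the treewidth is 3.

3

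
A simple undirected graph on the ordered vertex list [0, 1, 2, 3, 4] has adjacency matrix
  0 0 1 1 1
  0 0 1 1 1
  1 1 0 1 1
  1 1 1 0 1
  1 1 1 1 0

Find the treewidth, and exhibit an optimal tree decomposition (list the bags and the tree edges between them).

Every bag has size at most 4, so the width is 4 − 1 = 3 and tw(G) ≤ 3. For the lower bound, the 4 vertices {0, 2, 3, 4} are pairwise adjacent, and any tree decomposition puts a clique entirely inside one bag — forcing width ≥ 3. Therefore the treewidth is 3.

Treewidth 3.
One such decomposition:
Bags: B1 = {0, 2, 3, 4}  B2 = {1, 2, 3, 4}
Tree: B1–B2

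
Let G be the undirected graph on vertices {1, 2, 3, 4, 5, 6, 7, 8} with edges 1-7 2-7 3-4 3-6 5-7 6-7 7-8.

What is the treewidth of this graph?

A width-1 tree decomposition is:
Bags: B1 = {6, 7}  B2 = {2, 7}  B3 = {3, 6}  B4 = {5, 7}  B5 = {3, 4}  B6 = {7, 8}  B7 = {1, 7}
Tree: B1–B2, B1–B3, B1–B4, B3–B5, B4–B6, B4–B7
Every bag has size at most 2, so the width is 2 − 1 = 1 and tw(G) ≤ 1. Since G has at least one edge (e.g. 7–6), it is not an edgeless graph, so tw(G) ≥ 1. Hence tw(G) = 1 exactly.

1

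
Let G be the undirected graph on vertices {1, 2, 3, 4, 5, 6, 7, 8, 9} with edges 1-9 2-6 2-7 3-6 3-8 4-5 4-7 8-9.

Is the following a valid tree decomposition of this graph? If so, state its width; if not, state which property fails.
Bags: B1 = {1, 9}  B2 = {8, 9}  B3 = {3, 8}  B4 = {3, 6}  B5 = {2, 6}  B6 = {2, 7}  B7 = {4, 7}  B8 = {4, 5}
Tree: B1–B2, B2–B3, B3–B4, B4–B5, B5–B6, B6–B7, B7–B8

Yes; width 1.

Every vertex of G appears in some bag (union = {1, 2, 3, 4, 5, 6, 7, 8, 9}); every edge is covered by a bag; and for each vertex v the set of bags containing v is connected in the bag tree. The decomposition is therefore valid. The largest bag has 2 vertices, so the width is 1.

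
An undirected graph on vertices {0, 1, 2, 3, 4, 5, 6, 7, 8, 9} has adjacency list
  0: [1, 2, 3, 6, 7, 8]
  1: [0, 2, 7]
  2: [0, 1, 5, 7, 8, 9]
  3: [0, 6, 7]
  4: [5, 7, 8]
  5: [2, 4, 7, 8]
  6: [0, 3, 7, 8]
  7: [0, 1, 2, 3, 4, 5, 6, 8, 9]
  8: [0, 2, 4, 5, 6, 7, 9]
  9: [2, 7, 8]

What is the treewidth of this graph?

3

A width-3 tree decomposition is:
Bags: B1 = {0, 6, 7, 8}  B2 = {0, 2, 7, 8}  B3 = {0, 1, 2, 7}  B4 = {2, 7, 8, 9}  B5 = {2, 5, 7, 8}  B6 = {0, 3, 6, 7}  B7 = {4, 5, 7, 8}
Tree: B1–B2, B2–B3, B2–B4, B4–B5, B1–B6, B5–B7
Every bag has size at most 4, so the width is 4 − 1 = 3 and tw(G) ≤ 3. Conversely, {0, 2, 7, 8} is a clique of size 4, and the vertices of any clique must share a bag in every tree decomposition; so some bag has ≥ 4 vertices and tw(G) ≥ 3. The upper and lower bounds meet at 3, so that is the treewidth.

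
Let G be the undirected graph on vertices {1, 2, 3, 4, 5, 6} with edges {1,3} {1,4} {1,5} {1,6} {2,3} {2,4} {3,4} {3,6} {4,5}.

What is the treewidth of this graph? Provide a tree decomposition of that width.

Treewidth 2.
Bags: B1 = {2, 3, 4}  B2 = {1, 3, 4}  B3 = {1, 3, 6}  B4 = {1, 4, 5}
Tree: B1–B2, B2–B3, B2–B4

Each bag holds 3 vertices, so the decomposition has width 2, which upper-bounds the treewidth. Conversely, {1, 3, 4} is a clique of size 3, and the vertices of any clique must share a bag in every tree decomposition; so some bag has ≥ 3 vertices and tw(G) ≥ 2. The upper and lower bounds meet at 2, so that is the treewidth.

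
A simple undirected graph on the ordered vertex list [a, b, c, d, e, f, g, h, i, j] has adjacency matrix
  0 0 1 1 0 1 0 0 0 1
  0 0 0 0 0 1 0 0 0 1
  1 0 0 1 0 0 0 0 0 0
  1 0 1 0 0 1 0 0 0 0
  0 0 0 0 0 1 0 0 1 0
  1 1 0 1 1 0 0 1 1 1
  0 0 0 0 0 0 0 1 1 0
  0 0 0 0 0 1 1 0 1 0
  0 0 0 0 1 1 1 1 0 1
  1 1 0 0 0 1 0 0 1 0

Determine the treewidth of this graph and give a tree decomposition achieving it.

The largest bag has 3 vertices, giving width 2; this decomposition certifies tw(G) ≤ 2. For the lower bound, the 3 vertices {g, h, i} are pairwise adjacent, and any tree decomposition puts a clique entirely inside one bag — forcing width ≥ 2. Hence tw(G) = 2 exactly.

Treewidth 2.
One optimal decomposition is:
Bags: B1 = {f, i, j}  B2 = {f, h, i}  B3 = {a, f, j}  B4 = {b, f, j}  B5 = {e, f, i}  B6 = {a, d, f}  B7 = {a, c, d}  B8 = {g, h, i}
Tree: B1–B2, B1–B3, B1–B4, B2–B5, B3–B6, B6–B7, B2–B8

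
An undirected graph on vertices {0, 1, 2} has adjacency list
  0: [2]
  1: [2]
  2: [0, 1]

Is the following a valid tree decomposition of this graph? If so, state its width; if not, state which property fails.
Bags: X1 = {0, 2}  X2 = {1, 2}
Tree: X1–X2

Vertex coverage: the bags together contain {0, 1, 2}, the full vertex set. Edge coverage: each edge of G has both endpoints in at least one bag. Running intersection: for every vertex, the bags containing it form a connected subtree. All three properties hold, so this is a valid tree decomposition of width max|bag| − 1 = 1, and hence tw(G) ≤ 1.

Yes; width 1.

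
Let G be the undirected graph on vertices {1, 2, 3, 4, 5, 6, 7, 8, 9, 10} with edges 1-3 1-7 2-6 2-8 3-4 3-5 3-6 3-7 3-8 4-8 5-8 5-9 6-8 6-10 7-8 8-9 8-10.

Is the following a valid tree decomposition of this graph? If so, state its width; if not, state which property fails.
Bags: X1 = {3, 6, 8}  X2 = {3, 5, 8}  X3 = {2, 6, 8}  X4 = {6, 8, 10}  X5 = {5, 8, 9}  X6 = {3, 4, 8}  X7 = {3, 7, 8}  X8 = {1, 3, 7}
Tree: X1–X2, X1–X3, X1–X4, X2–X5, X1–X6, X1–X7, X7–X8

Vertex coverage: the bags together contain {1, 2, 3, 4, 5, 6, 7, 8, 9, 10}, the full vertex set. Edge coverage: each edge of G has both endpoints in at least one bag. Running intersection: for every vertex, the bags containing it form a connected subtree. All three properties hold, so this is a valid tree decomposition of width max|bag| − 1 = 2, and hence tw(G) ≤ 2.

Yes; width 2.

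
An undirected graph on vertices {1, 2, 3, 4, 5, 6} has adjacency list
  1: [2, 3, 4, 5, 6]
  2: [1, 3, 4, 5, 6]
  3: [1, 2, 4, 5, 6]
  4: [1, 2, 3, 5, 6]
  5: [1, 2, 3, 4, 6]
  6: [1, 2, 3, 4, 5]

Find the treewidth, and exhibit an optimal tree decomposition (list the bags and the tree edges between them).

Treewidth 5.
One optimal decomposition is:
Bags: B1 = {1, 2, 3, 4, 5, 6}
Tree: (single bag)

With just one bag of size 6, the width is 6 − 1 = 5, so tw(G) ≤ 5. On the other hand G contains the 6-clique {1, 2, 3, 4, 5, 6}. A clique must lie in a single bag of any decomposition, so no decomposition can have width below 5. The upper and lower bounds meet at 5, so that is the treewidth.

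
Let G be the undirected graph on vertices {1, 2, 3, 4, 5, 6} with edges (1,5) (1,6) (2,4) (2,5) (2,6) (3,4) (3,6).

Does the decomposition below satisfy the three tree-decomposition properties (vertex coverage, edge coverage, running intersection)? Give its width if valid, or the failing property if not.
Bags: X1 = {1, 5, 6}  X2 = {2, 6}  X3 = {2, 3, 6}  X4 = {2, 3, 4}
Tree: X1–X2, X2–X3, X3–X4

A tree decomposition must satisfy three properties: every vertex lies in some bag; for every edge, both endpoints lie together in some bag; and for every vertex, the bags containing it form a connected subtree. Here edge (5,2) lies in no bag, so the decomposition is invalid.

No — edge (5,2) lies in no bag.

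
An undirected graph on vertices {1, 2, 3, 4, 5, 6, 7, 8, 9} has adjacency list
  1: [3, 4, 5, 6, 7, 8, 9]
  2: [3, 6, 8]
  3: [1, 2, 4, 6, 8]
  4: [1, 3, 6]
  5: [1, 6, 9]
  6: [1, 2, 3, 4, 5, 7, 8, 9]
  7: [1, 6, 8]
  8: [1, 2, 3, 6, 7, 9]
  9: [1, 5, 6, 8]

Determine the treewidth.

A width-3 tree decomposition is:
Bags: B1 = {1, 6, 8, 9}  B2 = {1, 5, 6, 9}  B3 = {1, 3, 6, 8}  B4 = {1, 6, 7, 8}  B5 = {1, 3, 4, 6}  B6 = {2, 3, 6, 8}
Tree: B1–B2, B1–B3, B1–B4, B3–B5, B3–B6
The largest bag has 4 vertices, giving width 3; this decomposition certifies tw(G) ≤ 3. For the lower bound, the 4 vertices {1, 6, 8, 9} are pairwise adjacent, and any tree decomposition puts a clique entirely inside one bag — forcing width ≥ 3. Combining the bounds, tw(G) = 3.

3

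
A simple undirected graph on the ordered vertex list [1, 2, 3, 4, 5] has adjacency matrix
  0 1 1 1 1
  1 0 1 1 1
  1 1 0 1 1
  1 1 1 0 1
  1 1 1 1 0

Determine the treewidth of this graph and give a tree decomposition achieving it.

A single bag containing all 5 vertices is trivially a valid decomposition of width 4. On the other hand G contains the 5-clique {1, 2, 3, 4, 5}. A clique must lie in a single bag of any decomposition, so no decomposition can have width below 4. The upper and lower bounds meet at 4, so that is the treewidth.

Treewidth 4.
One optimal decomposition is:
Bags: B1 = {1, 2, 3, 4, 5}
Tree: (single bag)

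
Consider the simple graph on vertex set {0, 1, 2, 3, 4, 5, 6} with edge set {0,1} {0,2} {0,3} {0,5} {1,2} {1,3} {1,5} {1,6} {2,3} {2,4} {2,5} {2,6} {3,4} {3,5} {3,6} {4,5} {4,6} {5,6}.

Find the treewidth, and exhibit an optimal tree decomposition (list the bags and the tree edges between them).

The largest bag has 5 vertices, giving width 4; this decomposition certifies tw(G) ≤ 4. For the lower bound, the 5 vertices {0, 1, 2, 3, 5} are pairwise adjacent, and any tree decomposition puts a clique entirely inside one bag — forcing width ≥ 4. Combining the bounds, tw(G) = 4.

Treewidth 4.
Bags: B1 = {0, 1, 2, 3, 5}  B2 = {1, 2, 3, 5, 6}  B3 = {2, 3, 4, 5, 6}
Tree: B1–B2, B2–B3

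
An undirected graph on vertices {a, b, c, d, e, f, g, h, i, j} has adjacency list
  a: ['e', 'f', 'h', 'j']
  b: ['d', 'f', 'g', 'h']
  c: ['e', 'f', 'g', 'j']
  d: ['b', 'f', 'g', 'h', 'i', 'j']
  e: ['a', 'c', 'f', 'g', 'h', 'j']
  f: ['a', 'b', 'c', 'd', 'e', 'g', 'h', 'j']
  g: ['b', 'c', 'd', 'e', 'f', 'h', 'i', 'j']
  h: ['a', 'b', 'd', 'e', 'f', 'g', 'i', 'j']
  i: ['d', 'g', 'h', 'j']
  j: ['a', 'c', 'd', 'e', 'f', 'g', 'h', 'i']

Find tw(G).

A width-4 tree decomposition is:
Bags: B1 = {e, f, g, h, j}  B2 = {d, f, g, h, j}  B3 = {a, e, f, h, j}  B4 = {c, e, f, g, j}  B5 = {b, d, f, g, h}  B6 = {d, g, h, i, j}
Tree: B1–B2, B1–B3, B1–B4, B2–B5, B2–B6
The largest bag has 5 vertices, giving width 4; this decomposition certifies tw(G) ≤ 4. On the other hand G contains the 5-clique {d, f, g, h, j}. A clique must lie in a single bag of any decomposition, so no decomposition can have width below 4. Hence tw(G) = 4 exactly.

4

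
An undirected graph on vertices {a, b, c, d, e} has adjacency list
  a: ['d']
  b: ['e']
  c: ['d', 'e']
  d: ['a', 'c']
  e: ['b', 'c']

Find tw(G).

A width-1 tree decomposition is:
Bags: B1 = {b, e}  B2 = {c, e}  B3 = {c, d}  B4 = {a, d}
Tree: B1–B2, B2–B3, B3–B4
Each bag holds 2 vertices, so the decomposition has width 1, which upper-bounds the treewidth. Since G has at least one edge (e.g. b–e), it is not an edgeless graph, so tw(G) ≥ 1. Combining the bounds, tw(G) = 1.

1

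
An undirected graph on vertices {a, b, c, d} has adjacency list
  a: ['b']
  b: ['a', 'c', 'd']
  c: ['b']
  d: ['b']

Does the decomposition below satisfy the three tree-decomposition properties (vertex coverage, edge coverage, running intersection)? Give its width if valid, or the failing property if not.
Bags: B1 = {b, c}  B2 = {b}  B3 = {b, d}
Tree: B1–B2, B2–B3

A tree decomposition must satisfy three properties: every vertex lies in some bag; for every edge, both endpoints lie together in some bag; and for every vertex, the bags containing it form a connected subtree. Here vertex a appears in no bag, so the decomposition is invalid.

No — vertex a appears in no bag.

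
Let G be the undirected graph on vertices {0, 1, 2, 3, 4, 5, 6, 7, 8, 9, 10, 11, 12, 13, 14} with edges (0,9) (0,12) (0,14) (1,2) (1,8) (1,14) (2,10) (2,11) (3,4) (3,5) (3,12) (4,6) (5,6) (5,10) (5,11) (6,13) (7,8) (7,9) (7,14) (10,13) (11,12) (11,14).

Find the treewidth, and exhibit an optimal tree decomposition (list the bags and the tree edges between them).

Each bag holds 4 vertices, so the decomposition has width 3, which upper-bounds the treewidth. For the lower bound: the 4 vertex sets {4,6,13}, {10}, {5}, {2,3,11,12} are disjoint, each induces a connected subgraph, and every pair is joined by at least one edge of G. Contracting each set to a single vertex therefore yields K_{4} as a minor, and since treewidth is minor-monotone, tw(G) ≥ tw(K_{4}) = 3. Therefore the treewidth is 3.

Treewidth 3.
Bags: B1 = {4, 6, 10, 13}  B2 = {4, 5, 6, 10}  B3 = {3, 4, 5, 10}  B4 = {2, 3, 5, 10}  B5 = {2, 3, 5, 11}  B6 = {2, 3, 11, 12}  B7 = {1, 2, 11, 12}  B8 = {1, 11, 12, 14}  B9 = {0, 1, 12, 14}  B10 = {0, 1, 8, 14}  B11 = {0, 7, 8, 14}  B12 = {0, 7, 8, 9}
Tree: B1–B2, B2–B3, B3–B4, B4–B5, B5–B6, B6–B7, B7–B8, B8–B9, B9–B10, B10–B11, B11–B12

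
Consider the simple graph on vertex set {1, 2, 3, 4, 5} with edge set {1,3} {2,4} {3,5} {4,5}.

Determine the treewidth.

A width-1 tree decomposition is:
Bags: B1 = {4, 5}  B2 = {3, 5}  B3 = {2, 4}  B4 = {1, 3}
Tree: B1–B2, B1–B3, B2–B4
The largest bag has 2 vertices, giving width 1; this decomposition certifies tw(G) ≤ 1. G has an edge, so its treewidth is at least 1. Therefore the treewidth is 1.

1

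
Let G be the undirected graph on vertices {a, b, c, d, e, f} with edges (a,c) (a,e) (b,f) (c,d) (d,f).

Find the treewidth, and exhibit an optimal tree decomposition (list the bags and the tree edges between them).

Treewidth 1.
One optimal decomposition is:
Bags: B1 = {b, f}  B2 = {d, f}  B3 = {c, d}  B4 = {a, c}  B5 = {a, e}
Tree: B1–B2, B2–B3, B3–B4, B4–B5

The largest bag has 2 vertices, giving width 1; this decomposition certifies tw(G) ≤ 1. Any graph with an edge has treewidth ≥ 1, and G has the edge b–f. Therefore the treewidth is 1.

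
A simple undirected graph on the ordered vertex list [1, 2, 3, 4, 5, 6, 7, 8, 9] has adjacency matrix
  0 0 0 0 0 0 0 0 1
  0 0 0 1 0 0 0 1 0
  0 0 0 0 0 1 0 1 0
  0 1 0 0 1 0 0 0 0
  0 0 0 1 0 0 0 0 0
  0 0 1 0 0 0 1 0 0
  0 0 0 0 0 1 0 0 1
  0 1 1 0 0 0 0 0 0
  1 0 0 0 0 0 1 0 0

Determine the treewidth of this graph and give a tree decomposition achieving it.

The largest bag has 2 vertices, giving width 1; this decomposition certifies tw(G) ≤ 1. G has an edge, so its treewidth is at least 1. Hence tw(G) = 1 exactly.

Treewidth 1.
Bags: B1 = {1, 9}  B2 = {7, 9}  B3 = {6, 7}  B4 = {3, 6}  B5 = {3, 8}  B6 = {2, 8}  B7 = {2, 4}  B8 = {4, 5}
Tree: B1–B2, B2–B3, B3–B4, B4–B5, B5–B6, B6–B7, B7–B8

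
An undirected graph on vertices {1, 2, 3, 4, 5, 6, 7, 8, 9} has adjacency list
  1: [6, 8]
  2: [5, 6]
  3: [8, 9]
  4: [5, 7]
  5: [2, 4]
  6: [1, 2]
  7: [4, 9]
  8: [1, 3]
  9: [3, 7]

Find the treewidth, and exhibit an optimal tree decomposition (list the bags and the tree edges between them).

Every bag has size at most 3, so the width is 3 − 1 = 2 and tw(G) ≤ 2. The edges 1–6–2–5–4–7–9–3–8–1 form a cycle, so G is not a tree and its treewidth is at least 2. Therefore the treewidth is 2.

Treewidth 2.
One optimal decomposition is:
Bags: B1 = {1, 2, 6}  B2 = {1, 2, 5}  B3 = {1, 4, 5}  B4 = {1, 4, 7}  B5 = {1, 7, 9}  B6 = {1, 3, 9}  B7 = {1, 3, 8}
Tree: B1–B2, B2–B3, B3–B4, B4–B5, B5–B6, B6–B7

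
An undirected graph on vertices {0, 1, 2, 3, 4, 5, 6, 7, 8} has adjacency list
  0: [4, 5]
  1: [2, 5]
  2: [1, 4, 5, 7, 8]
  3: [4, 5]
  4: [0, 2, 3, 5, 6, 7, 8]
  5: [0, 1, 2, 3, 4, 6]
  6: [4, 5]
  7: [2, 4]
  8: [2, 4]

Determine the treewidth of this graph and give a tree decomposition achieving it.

Treewidth 2.
One such decomposition:
Bags: B1 = {2, 4, 5}  B2 = {2, 4, 7}  B3 = {2, 4, 8}  B4 = {4, 5, 6}  B5 = {3, 4, 5}  B6 = {0, 4, 5}  B7 = {1, 2, 5}
Tree: B1–B2, B1–B3, B1–B4, B4–B5, B1–B6, B1–B7

The largest bag has 3 vertices, giving width 2; this decomposition certifies tw(G) ≤ 2. On the other hand G contains the 3-clique {1, 2, 5}. A clique must lie in a single bag of any decomposition, so no decomposition can have width below 2. Therefore the treewidth is 2.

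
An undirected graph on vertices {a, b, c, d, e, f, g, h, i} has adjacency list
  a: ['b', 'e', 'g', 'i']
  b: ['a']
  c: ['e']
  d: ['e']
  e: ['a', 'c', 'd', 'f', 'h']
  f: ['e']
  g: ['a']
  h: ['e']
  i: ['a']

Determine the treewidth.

A width-1 tree decomposition is:
Bags: B1 = {a, b}  B2 = {a, e}  B3 = {e, f}  B4 = {e, h}  B5 = {c, e}  B6 = {a, i}  B7 = {d, e}  B8 = {a, g}
Tree: B1–B2, B2–B3, B2–B4, B4–B5, B2–B6, B2–B7, B6–B8
Each bag holds 2 vertices, so the decomposition has width 1, which upper-bounds the treewidth. Since G has at least one edge (e.g. a–b), it is not an edgeless graph, so tw(G) ≥ 1. Hence tw(G) = 1 exactly.

1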